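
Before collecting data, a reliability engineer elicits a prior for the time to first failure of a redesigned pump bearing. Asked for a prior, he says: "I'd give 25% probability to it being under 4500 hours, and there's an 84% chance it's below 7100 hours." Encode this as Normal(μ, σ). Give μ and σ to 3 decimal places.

μ = 5550.766, σ = 1557.868

The p-quantile of Normal(μ,σ) is μ + z_p·σ, with z_{0.25} = -0.6745 and z_{0.84} = 0.9945.
Eliminate σ: μ = (z₂·x₁ − z₁·x₂)/(z₂ − z₁) = (0.9945·4500 − (-0.6745)·7100)/1.669 = 5550.766.
Then σ = (x₂ − x₁)/(z₂ − z₁) = (7100 − 4500)/1.669 = 1557.868.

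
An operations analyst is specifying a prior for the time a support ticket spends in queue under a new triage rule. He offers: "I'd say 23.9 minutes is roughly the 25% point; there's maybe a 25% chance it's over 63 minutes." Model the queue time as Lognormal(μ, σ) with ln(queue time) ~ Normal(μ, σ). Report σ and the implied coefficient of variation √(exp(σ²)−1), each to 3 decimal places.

σ ≈ 0.719, CV ≈ 0.822

If T ~ Lognormal(μ,σ) then ln T ~ Normal(μ,σ), so the p-quantile of ln T is μ + z_p·σ.
ln(23.9) = 3.174 and ln(63) = 4.143; z_{0.25} = -0.6745, z_{0.75} = 0.6745.
σ = (4.143 − 3.174)/(0.6745 − (-0.6745)) = 0.719.
μ = 3.174 − (-0.6745)·0.719 = 3.659.
CV = √(exp(σ²)−1) = √(exp(0.5163)−1) = 0.822.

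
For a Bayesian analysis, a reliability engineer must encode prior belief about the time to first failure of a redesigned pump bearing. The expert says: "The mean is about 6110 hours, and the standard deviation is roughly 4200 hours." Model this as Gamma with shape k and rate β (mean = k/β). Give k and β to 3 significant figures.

k ≈ 2.12, β ≈ 0.000346

For Gamma(k, rate β): mean = k/β, variance = k/β², so CV = 1/√k.
CV = SD/mean = 4200/6110 = 0.6874, hence k = 1/CV² = 2.12.
Then β = k/mean = 2.12/6110 = 0.000346.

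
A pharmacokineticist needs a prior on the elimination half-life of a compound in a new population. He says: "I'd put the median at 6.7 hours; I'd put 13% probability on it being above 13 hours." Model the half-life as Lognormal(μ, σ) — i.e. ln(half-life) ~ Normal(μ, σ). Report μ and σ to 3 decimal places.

If T ~ Lognormal(μ,σ) then ln T ~ Normal(μ,σ), so the p-quantile of ln T is μ + z_p·σ.
ln(6.7) = 1.902 and ln(13) = 2.565; z_{0.5} = 0, z_{0.87} = 1.126.
σ = (2.565 − 1.902)/(1.126 − (0)) = 0.588.
μ = 1.902 − (0)·0.588 = 1.902.

μ ≈ 1.902, σ ≈ 0.588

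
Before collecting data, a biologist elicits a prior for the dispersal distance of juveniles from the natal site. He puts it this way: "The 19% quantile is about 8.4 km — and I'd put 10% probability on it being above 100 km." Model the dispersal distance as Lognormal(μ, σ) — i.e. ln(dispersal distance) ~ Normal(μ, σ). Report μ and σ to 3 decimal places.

μ ≈ 3.135, σ ≈ 1.147

If T ~ Lognormal(μ,σ) then ln T ~ Normal(μ,σ), so the p-quantile of ln T is μ + z_p·σ.
ln(8.4) = 2.128 and ln(100) = 4.605; z_{0.19} = -0.8779, z_{0.9} = 1.282.
σ = (4.605 − 2.128)/(1.282 − (-0.8779)) = 1.147.
μ = 2.128 − (-0.8779)·1.147 = 3.135.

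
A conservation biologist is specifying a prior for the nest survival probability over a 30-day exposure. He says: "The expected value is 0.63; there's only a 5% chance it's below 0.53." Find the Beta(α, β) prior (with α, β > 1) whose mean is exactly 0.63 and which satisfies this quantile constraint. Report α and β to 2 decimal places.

With mean 0.63 fixed, write α = 0.63s, β = 0.37s where s = α+β.
Need P(θ < 0.53) = 0.05 under Beta(0.63s, 0.37s). Normal approximation: (q−m)/√(m(1−m)/s) ≈ z_{0.05} = -1.64, so s ≈ 0.63·0.37·(-1.64)²/(0.53−0.63)² = 63.1.
At s = 63.1: P(θ<0.53) ≈ 0.053. Adjusting to match 0.05 gives s ≈ 65.12.
So α = 0.63·65.12 ≈ 41.02, β = 0.37·65.12 ≈ 24.09.

α ≈ 41.02, β ≈ 24.09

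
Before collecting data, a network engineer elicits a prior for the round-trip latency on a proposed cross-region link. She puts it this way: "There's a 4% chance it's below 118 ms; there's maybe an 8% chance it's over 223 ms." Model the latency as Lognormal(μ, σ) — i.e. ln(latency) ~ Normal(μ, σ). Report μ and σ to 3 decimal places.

If T ~ Lognormal(μ,σ) then ln T ~ Normal(μ,σ), so the p-quantile of ln T is μ + z_p·σ.
ln(118) = 4.771 and ln(223) = 5.407; z_{0.04} = -1.751, z_{0.92} = 1.405.
σ = (5.407 − 4.771)/(1.405 − (-1.751)) = 0.202.
μ = 4.771 − (-1.751)·0.202 = 5.124.

μ ≈ 5.124, σ ≈ 0.202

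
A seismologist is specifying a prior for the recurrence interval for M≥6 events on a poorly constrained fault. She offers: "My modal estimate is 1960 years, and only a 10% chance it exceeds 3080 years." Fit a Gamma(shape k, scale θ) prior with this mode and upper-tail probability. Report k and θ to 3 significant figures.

Gamma(k,θ) with k>1 has mode (k−1)θ, so θ = 1960/(k−1).
Need P(X < 3080) = 0.9 with θ tied to k this way. Start at k = 2, θ = 1960: P(X<3080) ≈ 0.466.
Too low — raise k to concentrate. Iterating converges to k ≈ 10.2.
Then θ = 1960/(10.2−1) ≈ 214.

k ≈ 10.2, θ ≈ 214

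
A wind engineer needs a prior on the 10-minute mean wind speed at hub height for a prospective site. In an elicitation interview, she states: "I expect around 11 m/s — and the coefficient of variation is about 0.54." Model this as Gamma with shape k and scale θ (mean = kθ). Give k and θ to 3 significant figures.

k ≈ 3.43, θ ≈ 3.21

For Gamma(k, scale θ): mean = kθ, variance = kθ², so CV = 1/√k.
CV = 0.54, hence k = 1/CV² = 3.43.
Then θ = mean/k = 11/3.43 = 3.21.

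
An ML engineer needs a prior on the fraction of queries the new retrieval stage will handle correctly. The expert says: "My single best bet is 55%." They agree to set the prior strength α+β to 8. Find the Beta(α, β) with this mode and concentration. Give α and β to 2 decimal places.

α = 4.30, β = 3.70

For α,β > 1 the Beta mode is (α−1)/(α+β−2). With α+β = 8, the mode is (α−1)/6.
Set (α−1)/6 = 0.55 → α = 1 + 0.55·6 = 4.30.
β = 8 − α = 3.70.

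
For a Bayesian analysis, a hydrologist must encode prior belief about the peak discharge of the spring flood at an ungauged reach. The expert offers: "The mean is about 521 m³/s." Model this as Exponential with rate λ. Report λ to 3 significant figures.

λ ≈ 0.00192

Exponential mean = 1/λ, so λ = 1/521.0 = 0.00192.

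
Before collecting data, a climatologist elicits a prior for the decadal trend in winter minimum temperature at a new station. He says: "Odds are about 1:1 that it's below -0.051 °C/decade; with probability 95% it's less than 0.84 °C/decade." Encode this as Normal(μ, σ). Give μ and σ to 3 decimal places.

The p-quantile of Normal(μ,σ) is μ + z_p·σ, with z_{0.5} = 0 and z_{0.95} = 1.645.
Eliminate σ: μ = (z₂·x₁ − z₁·x₂)/(z₂ − z₁) = (1.645·-0.051 − (0)·0.84)/1.645 = -0.051.
Then σ = (x₂ − x₁)/(z₂ − z₁) = (0.84 − -0.051)/1.645 = 0.542.

μ = -0.051, σ = 0.542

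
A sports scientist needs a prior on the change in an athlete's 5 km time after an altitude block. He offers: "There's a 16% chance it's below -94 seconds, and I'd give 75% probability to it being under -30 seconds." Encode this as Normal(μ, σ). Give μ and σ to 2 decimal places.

μ = -55.87, σ = 38.35

The p-quantile of Normal(μ,σ) is μ + z_p·σ, with z_{0.16} = -0.9945 and z_{0.75} = 0.6745.
Eliminate σ: μ = (z₂·x₁ − z₁·x₂)/(z₂ − z₁) = (0.6745·-94 − (-0.9945)·-30)/1.669 = -55.87.
Then σ = (x₂ − x₁)/(z₂ − z₁) = (-30 − -94)/1.669 = 38.35.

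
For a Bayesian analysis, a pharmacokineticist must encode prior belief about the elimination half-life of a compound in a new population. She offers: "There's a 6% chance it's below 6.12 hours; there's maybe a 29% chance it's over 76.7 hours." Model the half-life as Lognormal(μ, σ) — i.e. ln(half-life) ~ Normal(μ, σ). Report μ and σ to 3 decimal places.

If T ~ Lognormal(μ,σ) then ln T ~ Normal(μ,σ), so the p-quantile of ln T is μ + z_p·σ.
ln(6.12) = 1.812 and ln(76.7) = 4.34; z_{0.06} = -1.555, z_{0.71} = 0.5534.
σ = (4.34 − 1.812)/(0.5534 − (-1.555)) = 1.199.
μ = 1.812 − (-1.555)·1.199 = 3.676.

μ ≈ 3.676, σ ≈ 1.199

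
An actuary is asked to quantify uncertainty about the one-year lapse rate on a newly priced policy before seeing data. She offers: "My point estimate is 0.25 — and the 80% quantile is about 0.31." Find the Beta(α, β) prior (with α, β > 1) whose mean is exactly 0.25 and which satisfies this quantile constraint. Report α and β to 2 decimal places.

α ≈ 8.74, β ≈ 26.23

With mean 0.25 fixed, write α = 0.25s, β = 0.75s where s = α+β.
Need P(θ < 0.31) = 0.8 under Beta(0.25s, 0.75s). Normal approximation: (q−m)/√(m(1−m)/s) ≈ z_{0.8} = 0.842, so s ≈ 0.25·0.75·(0.842)²/(0.31−0.25)² = 36.9.
At s = 36.9: P(θ<0.31) ≈ 0.805. Adjusting to match 0.8 gives s ≈ 34.97.
So α = 0.25·34.97 ≈ 8.74, β = 0.75·34.97 ≈ 26.23.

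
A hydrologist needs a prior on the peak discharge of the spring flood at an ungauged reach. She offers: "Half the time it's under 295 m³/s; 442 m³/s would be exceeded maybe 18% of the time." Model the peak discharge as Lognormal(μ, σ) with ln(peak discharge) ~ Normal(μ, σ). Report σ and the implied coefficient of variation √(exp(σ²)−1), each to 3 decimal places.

σ ≈ 0.442, CV ≈ 0.464

If T ~ Lognormal(μ,σ) then ln T ~ Normal(μ,σ), so the p-quantile of ln T is μ + z_p·σ.
ln(295) = 5.687 and ln(442) = 6.091; z_{0.5} = 0, z_{0.82} = 0.9154.
σ = (6.091 − 5.687)/(0.9154 − (0)) = 0.442.
μ = 5.687 − (0)·0.442 = 5.687.
CV = √(exp(σ²)−1) = √(exp(0.1951)−1) = 0.464.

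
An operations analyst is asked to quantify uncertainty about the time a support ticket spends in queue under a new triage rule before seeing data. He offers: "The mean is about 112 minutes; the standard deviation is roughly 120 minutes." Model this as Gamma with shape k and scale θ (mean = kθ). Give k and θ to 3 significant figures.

For Gamma(k, scale θ): mean = kθ, variance = kθ², so CV = 1/√k.
CV = SD/mean = 120/112 = 1.071, hence k = 1/CV² = 0.871.
Then θ = mean/k = 112/0.871 = 129.

k ≈ 0.871, θ ≈ 129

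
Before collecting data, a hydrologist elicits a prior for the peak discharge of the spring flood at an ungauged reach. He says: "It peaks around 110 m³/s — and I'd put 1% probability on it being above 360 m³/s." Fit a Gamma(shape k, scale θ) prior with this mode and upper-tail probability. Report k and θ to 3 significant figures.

k ≈ 4.13, θ ≈ 35.1

Gamma(k,θ) with k>1 has mode (k−1)θ, so θ = 110/(k−1).
Need P(X < 360) = 0.99 with θ tied to k this way. Start at k = 2, θ = 110: P(X<360) ≈ 0.838.
Too low — raise k to concentrate. Iterating converges to k ≈ 4.13.
Then θ = 110/(4.13−1) ≈ 35.1.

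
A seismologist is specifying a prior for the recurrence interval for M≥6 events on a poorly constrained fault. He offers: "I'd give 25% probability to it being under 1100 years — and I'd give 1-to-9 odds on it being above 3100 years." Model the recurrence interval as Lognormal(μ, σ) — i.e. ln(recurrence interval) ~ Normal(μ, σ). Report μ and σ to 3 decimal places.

μ ≈ 7.360, σ ≈ 0.530

If T ~ Lognormal(μ,σ) then ln T ~ Normal(μ,σ), so the p-quantile of ln T is μ + z_p·σ.
ln(1100) = 7.003 and ln(3100) = 8.039; z_{0.25} = -0.6745, z_{0.9} = 1.282.
σ = (8.039 − 7.003)/(1.282 − (-0.6745)) = 0.530.
μ = 7.003 − (-0.6745)·0.530 = 7.360.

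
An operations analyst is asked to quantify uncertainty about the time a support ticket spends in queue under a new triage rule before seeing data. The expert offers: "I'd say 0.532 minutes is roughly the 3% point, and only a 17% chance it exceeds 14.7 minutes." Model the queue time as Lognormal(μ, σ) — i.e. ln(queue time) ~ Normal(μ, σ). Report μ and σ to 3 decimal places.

μ ≈ 1.571, σ ≈ 1.171

If T ~ Lognormal(μ,σ) then ln T ~ Normal(μ,σ), so the p-quantile of ln T is μ + z_p·σ.
ln(0.532) = -0.6311 and ln(14.7) = 2.688; z_{0.03} = -1.881, z_{0.83} = 0.9542.
σ = (2.688 − -0.6311)/(0.9542 − (-1.881)) = 1.171.
μ = -0.6311 − (-1.881)·1.171 = 1.571.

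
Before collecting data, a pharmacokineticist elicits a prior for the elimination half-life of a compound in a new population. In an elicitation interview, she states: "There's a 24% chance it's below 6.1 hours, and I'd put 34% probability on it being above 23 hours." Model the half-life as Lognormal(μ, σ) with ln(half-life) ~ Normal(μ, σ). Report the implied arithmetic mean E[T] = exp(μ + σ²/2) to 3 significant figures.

If T ~ Lognormal(μ,σ) then ln T ~ Normal(μ,σ), so the p-quantile of ln T is μ + z_p·σ.
ln(6.1) = 1.808 and ln(23) = 3.135; z_{0.24} = -0.7063, z_{0.66} = 0.4125.
σ = (3.135 − 1.808)/(0.4125 − (-0.7063)) = 1.186.
μ = 1.808 − (-0.7063)·1.186 = 2.646.
E[T] = exp(μ + σ²/2) = exp(2.646 + 0.7037) = 28.5 hours.

E[T] ≈ 28.5 hours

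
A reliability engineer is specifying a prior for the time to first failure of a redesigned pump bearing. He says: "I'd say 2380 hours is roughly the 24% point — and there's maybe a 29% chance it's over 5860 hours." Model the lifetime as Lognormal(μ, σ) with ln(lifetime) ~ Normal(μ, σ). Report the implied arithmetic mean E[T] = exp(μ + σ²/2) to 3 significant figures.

If T ~ Lognormal(μ,σ) then ln T ~ Normal(μ,σ), so the p-quantile of ln T is μ + z_p·σ.
ln(2380) = 7.775 and ln(5860) = 8.676; z_{0.24} = -0.7063, z_{0.71} = 0.5534.
σ = (8.676 − 7.775)/(0.5534 − (-0.7063)) = 0.715.
μ = 7.775 − (-0.7063)·0.715 = 8.280.
E[T] = exp(μ + σ²/2) = exp(8.280 + 0.2558) = 5090 hours.

E[T] ≈ 5090 hours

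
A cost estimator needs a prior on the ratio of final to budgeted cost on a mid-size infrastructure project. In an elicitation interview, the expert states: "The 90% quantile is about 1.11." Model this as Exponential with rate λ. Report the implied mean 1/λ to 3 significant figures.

P(T < 1.11) = 1 − e^(−λ·1.11) = 0.9, so λ = −ln(1−0.9)/1.11 = −ln(0.1)/1.11 = 2.07.
Mean = 1/λ = 0.482.

mean ≈ 0.482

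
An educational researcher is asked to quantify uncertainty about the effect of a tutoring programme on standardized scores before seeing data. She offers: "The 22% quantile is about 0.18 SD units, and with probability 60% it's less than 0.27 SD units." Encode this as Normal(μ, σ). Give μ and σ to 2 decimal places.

μ = 0.25, σ = 0.09

For Normal(μ,σ), the p-quantile is μ + z_p·σ. Here z_{0.22} = -0.7722, z_{0.6} = 0.2533.
So 0.18 = μ − 0.7722σ and 0.27 = μ + 0.2533σ.
Subtracting: σ = (0.27 − 0.18)/(0.2533 − (-0.7722)) = 0.09.
Then μ = 0.18 − (-0.7722)·0.09 = 0.25.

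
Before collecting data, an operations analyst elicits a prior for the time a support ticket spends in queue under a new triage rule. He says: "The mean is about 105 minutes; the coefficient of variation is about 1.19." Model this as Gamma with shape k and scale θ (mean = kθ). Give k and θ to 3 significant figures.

k ≈ 0.706, θ ≈ 149

For Gamma(k, scale θ): mean = kθ, variance = kθ², so CV = 1/√k.
CV = 1.19, hence k = 1/CV² = 0.706.
Then θ = mean/k = 105/0.706 = 149.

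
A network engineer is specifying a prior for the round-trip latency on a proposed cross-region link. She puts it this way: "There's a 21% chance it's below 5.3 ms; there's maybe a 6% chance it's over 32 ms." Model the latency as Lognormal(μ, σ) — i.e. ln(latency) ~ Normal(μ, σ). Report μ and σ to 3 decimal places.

If T ~ Lognormal(μ,σ) then ln T ~ Normal(μ,σ), so the p-quantile of ln T is μ + z_p·σ.
ln(5.3) = 1.668 and ln(32) = 3.466; z_{0.21} = -0.8064, z_{0.94} = 1.555.
σ = (3.466 − 1.668)/(1.555 − (-0.8064)) = 0.761.
μ = 1.668 − (-0.8064)·0.761 = 2.282.

μ ≈ 2.282, σ ≈ 0.761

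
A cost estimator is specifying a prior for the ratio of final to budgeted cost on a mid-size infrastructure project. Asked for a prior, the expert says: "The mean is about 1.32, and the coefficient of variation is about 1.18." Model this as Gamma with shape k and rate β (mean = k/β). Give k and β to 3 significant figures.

For Gamma(k, rate β): mean = k/β, variance = k/β², so CV = 1/√k.
CV = 1.18, hence k = 1/CV² = 0.718.
Then β = k/mean = 0.718/1.32 = 0.544.

k ≈ 0.718, β ≈ 0.544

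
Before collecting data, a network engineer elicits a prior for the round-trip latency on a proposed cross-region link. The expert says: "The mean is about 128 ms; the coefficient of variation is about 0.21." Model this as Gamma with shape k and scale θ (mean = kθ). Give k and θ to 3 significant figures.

k ≈ 22.7, θ ≈ 5.64

For Gamma(k, scale θ): mean = kθ, variance = kθ², so CV = 1/√k.
CV = 0.21, hence k = 1/CV² = 22.7.
Then θ = mean/k = 128/22.7 = 5.64.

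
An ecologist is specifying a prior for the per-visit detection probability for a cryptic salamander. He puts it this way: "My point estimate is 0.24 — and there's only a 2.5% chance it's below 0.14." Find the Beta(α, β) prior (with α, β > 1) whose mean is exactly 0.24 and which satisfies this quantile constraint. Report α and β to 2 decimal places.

With mean 0.24 fixed, write α = 0.24s, β = 0.76s where s = α+β.
Need P(θ < 0.14) = 0.025 under Beta(0.24s, 0.76s). Normal approximation: (q−m)/√(m(1−m)/s) ≈ z_{0.025} = -1.96, so s ≈ 0.24·0.76·(-1.96)²/(0.14−0.24)² = 70.1.
At s = 70.1: P(θ<0.14) ≈ 0.015. Adjusting to match 0.025 gives s ≈ 57.80.
So α = 0.24·57.80 ≈ 13.87, β = 0.76·57.80 ≈ 43.93.

α ≈ 13.87, β ≈ 43.93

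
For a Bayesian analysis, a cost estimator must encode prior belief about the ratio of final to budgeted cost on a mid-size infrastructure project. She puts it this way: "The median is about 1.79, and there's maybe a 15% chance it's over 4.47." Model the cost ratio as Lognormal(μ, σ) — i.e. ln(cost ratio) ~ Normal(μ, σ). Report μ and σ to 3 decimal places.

μ ≈ 0.582, σ ≈ 0.883

If T ~ Lognormal(μ,σ) then ln T ~ Normal(μ,σ), so the p-quantile of ln T is μ + z_p·σ.
ln(1.79) = 0.5822 and ln(4.47) = 1.497; z_{0.5} = 0, z_{0.85} = 1.036.
σ = (1.497 − 0.5822)/(1.036 − (0)) = 0.883.
μ = 0.5822 − (0)·0.883 = 0.582.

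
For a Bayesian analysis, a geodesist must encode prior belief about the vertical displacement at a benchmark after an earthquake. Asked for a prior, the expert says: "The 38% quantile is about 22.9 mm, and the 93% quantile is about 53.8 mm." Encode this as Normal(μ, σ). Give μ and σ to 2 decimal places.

μ = 28.20, σ = 17.35

The p-quantile of Normal(μ,σ) is μ + z_p·σ, with z_{0.38} = -0.3055 and z_{0.93} = 1.476.
Eliminate σ: μ = (z₂·x₁ − z₁·x₂)/(z₂ − z₁) = (1.476·22.9 − (-0.3055)·53.8)/1.781 = 28.20.
Then σ = (x₂ − x₁)/(z₂ − z₁) = (53.8 − 22.9)/1.781 = 17.35.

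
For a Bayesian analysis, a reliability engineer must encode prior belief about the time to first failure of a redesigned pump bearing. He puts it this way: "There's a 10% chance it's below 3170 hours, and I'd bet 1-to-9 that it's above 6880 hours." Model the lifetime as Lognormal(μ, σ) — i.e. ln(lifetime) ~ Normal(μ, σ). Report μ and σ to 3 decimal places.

μ ≈ 8.449, σ ≈ 0.302

If T ~ Lognormal(μ,σ) then ln T ~ Normal(μ,σ), so the p-quantile of ln T is μ + z_p·σ.
ln(3170) = 8.061 and ln(6880) = 8.836; z_{0.1} = -1.282, z_{0.9} = 1.282.
σ = (8.836 − 8.061)/(1.282 − (-1.282)) = 0.302.
μ = 8.061 − (-1.282)·0.302 = 8.449.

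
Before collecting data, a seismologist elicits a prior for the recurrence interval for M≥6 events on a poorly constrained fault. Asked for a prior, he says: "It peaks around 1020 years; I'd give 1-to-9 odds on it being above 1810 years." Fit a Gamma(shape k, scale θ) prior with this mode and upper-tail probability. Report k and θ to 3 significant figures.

Gamma(k,θ) with k>1 has mode (k−1)θ, so θ = 1020/(k−1).
Need P(X < 1810) = 0.9 with θ tied to k this way. Start at k = 2, θ = 1020: P(X<1810) ≈ 0.530.
Too low — raise k to concentrate. Iterating converges to k ≈ 6.78.
Then θ = 1020/(6.78−1) ≈ 176.

k ≈ 6.78, θ ≈ 176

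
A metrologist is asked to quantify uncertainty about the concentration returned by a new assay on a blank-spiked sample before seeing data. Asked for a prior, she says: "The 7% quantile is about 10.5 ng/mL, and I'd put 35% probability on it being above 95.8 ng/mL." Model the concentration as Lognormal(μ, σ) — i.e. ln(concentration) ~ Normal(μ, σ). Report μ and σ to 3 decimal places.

μ ≈ 4.105, σ ≈ 1.188

If T ~ Lognormal(μ,σ) then ln T ~ Normal(μ,σ), so the p-quantile of ln T is μ + z_p·σ.
ln(10.5) = 2.351 and ln(95.8) = 4.562; z_{0.07} = -1.476, z_{0.65} = 0.3853.
σ = (4.562 − 2.351)/(0.3853 − (-1.476)) = 1.188.
μ = 2.351 − (-1.476)·1.188 = 4.105.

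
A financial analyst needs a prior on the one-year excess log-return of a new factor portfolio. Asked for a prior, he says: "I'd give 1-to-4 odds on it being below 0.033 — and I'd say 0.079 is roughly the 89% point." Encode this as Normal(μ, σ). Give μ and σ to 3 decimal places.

For Normal(μ,σ), the p-quantile is μ + z_p·σ. Here z_{0.2} = -0.8416, z_{0.89} = 1.227.
So 0.033 = μ − 0.8416σ and 0.079 = μ + 1.227σ.
Subtracting: σ = (0.079 − 0.033)/(1.227 − (-0.8416)) = 0.022.
Then μ = 0.033 − (-0.8416)·0.022 = 0.052.

μ = 0.052, σ = 0.022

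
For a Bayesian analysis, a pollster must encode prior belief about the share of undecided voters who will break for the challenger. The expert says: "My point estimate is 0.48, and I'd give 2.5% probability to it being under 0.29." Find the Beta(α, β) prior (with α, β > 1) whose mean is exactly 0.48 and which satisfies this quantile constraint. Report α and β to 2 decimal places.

α ≈ 11.83, β ≈ 12.82

With mean 0.48 fixed, write α = 0.48s, β = 0.52s where s = α+β.
Need P(θ < 0.29) = 0.025 under Beta(0.48s, 0.52s). Normal approximation: (q−m)/√(m(1−m)/s) ≈ z_{0.025} = -1.96, so s ≈ 0.48·0.52·(-1.96)²/(0.29−0.48)² = 26.6.
At s = 26.6: P(θ<0.29) ≈ 0.021. Adjusting to match 0.025 gives s ≈ 24.65.
So α = 0.48·24.65 ≈ 11.83, β = 0.52·24.65 ≈ 12.82.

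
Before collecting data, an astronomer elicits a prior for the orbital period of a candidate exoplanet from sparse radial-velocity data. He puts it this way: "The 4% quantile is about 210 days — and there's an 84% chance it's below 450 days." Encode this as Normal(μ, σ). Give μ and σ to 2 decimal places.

μ = 363.06, σ = 87.43

The p-quantile of Normal(μ,σ) is μ + z_p·σ, with z_{0.04} = -1.751 and z_{0.84} = 0.9945.
Eliminate σ: μ = (z₂·x₁ − z₁·x₂)/(z₂ − z₁) = (0.9945·210 − (-1.751)·450)/2.745 = 363.06.
Then σ = (x₂ − x₁)/(z₂ − z₁) = (450 − 210)/2.745 = 87.43.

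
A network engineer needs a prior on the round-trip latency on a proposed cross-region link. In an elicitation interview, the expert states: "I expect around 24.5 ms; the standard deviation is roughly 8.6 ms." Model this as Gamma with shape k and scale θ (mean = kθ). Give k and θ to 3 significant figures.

For Gamma(k, scale θ): mean = kθ, variance = kθ², so CV = 1/√k.
CV = SD/mean = 8.6/24.5 = 0.351, hence k = 1/CV² = 8.12.
Then θ = mean/k = 24.5/8.12 = 3.02.

k ≈ 8.12, θ ≈ 3.02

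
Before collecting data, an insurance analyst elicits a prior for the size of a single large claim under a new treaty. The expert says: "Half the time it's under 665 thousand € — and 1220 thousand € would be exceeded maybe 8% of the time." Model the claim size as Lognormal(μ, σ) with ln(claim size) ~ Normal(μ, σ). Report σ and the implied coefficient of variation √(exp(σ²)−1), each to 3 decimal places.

If T ~ Lognormal(μ,σ) then ln T ~ Normal(μ,σ), so the p-quantile of ln T is μ + z_p·σ.
ln(665) = 6.5 and ln(1220) = 7.107; z_{0.5} = 0, z_{0.92} = 1.405.
σ = (7.107 − 6.5)/(1.405 − (0)) = 0.432.
μ = 6.5 − (0)·0.432 = 6.500.
CV = √(exp(σ²)−1) = √(exp(0.1865)−1) = 0.453.

σ ≈ 0.432, CV ≈ 0.453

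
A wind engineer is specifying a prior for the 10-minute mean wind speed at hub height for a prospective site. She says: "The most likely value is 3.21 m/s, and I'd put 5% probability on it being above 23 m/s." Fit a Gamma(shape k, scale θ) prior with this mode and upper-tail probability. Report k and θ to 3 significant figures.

k ≈ 1.56, θ ≈ 5.74

Gamma(k,θ) with k>1 has mode (k−1)θ, so θ = 3.21/(k−1).
Need P(X < 23) = 0.95 with θ tied to k this way. Start at k = 2, θ = 3.21: P(X<23) ≈ 0.994.
Too high — lower k to spread out. Iterating converges to k ≈ 1.56.
Then θ = 3.21/(1.56−1) ≈ 5.74.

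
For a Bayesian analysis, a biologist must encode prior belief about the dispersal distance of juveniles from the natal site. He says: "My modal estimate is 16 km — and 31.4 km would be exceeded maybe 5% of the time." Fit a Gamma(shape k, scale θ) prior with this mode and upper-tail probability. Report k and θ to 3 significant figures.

Gamma(k,θ) with k>1 has mode (k−1)θ, so θ = 16/(k−1).
Need P(X < 31.4) = 0.95 with θ tied to k this way. Start at k = 2, θ = 16: P(X<31.4) ≈ 0.584.
Too low — raise k to concentrate. Iterating converges to k ≈ 7.1.
Then θ = 16/(7.1−1) ≈ 2.62.

k ≈ 7.1, θ ≈ 2.62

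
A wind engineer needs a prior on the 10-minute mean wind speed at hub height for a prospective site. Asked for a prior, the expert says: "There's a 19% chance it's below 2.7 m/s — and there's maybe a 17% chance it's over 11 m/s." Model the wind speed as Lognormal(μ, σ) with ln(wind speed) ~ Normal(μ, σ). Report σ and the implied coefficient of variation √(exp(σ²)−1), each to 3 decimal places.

σ ≈ 0.767, CV ≈ 0.894

If T ~ Lognormal(μ,σ) then ln T ~ Normal(μ,σ), so the p-quantile of ln T is μ + z_p·σ.
ln(2.7) = 0.9933 and ln(11) = 2.398; z_{0.19} = -0.8779, z_{0.83} = 0.9542.
σ = (2.398 − 0.9933)/(0.9542 − (-0.8779)) = 0.767.
μ = 0.9933 − (-0.8779)·0.767 = 1.666.
CV = √(exp(σ²)−1) = √(exp(0.5878)−1) = 0.894.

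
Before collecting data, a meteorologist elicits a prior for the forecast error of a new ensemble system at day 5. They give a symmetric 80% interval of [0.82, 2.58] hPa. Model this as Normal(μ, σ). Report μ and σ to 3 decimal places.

A symmetric 80% interval runs μ ± z·σ with z = 1.282.
Half-width = 0.88, so σ = 0.88/1.282 = 0.687.
μ is the interval midpoint, 1.700.

μ = 1.700, σ = 0.687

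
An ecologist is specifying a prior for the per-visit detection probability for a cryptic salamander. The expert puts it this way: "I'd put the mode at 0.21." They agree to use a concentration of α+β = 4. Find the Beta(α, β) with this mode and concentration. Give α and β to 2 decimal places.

For α,β > 1 the Beta mode is (α−1)/(α+β−2). With α+β = 4, the mode is (α−1)/2.
Set (α−1)/2 = 0.21 → α = 1 + 0.21·2 = 1.42.
β = 4 − α = 2.58.

α = 1.42, β = 2.58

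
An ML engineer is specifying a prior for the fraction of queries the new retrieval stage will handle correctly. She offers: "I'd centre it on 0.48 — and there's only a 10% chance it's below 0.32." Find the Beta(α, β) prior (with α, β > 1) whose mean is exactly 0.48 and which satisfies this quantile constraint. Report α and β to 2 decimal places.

With mean 0.48 fixed, write α = 0.48s, β = 0.52s where s = α+β.
Need P(θ < 0.32) = 0.1 under Beta(0.48s, 0.52s). Normal approximation: (q−m)/√(m(1−m)/s) ≈ z_{0.1} = -1.28, so s ≈ 0.48·0.52·(-1.28)²/(0.32−0.48)² = 16.0.
At s = 16.0: P(θ<0.32) ≈ 0.097. Adjusting to match 0.1 gives s ≈ 15.54.
So α = 0.48·15.54 ≈ 7.46, β = 0.52·15.54 ≈ 8.08.

α ≈ 7.46, β ≈ 8.08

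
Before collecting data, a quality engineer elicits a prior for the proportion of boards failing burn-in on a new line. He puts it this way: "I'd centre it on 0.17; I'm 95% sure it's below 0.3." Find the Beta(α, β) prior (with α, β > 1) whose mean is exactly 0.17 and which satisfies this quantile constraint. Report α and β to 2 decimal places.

With mean 0.17 fixed, write α = 0.17s, β = 0.83s where s = α+β.
Need P(θ < 0.3) = 0.95 under Beta(0.17s, 0.83s). Normal approximation: (q−m)/√(m(1−m)/s) ≈ z_{0.95} = 1.64, so s ≈ 0.17·0.83·(1.64)²/(0.3−0.17)² = 22.6.
At s = 22.6: P(θ<0.3) ≈ 0.937. Adjusting to match 0.95 gives s ≈ 26.81.
So α = 0.17·26.81 ≈ 4.56, β = 0.83·26.81 ≈ 22.25.

α ≈ 4.56, β ≈ 22.25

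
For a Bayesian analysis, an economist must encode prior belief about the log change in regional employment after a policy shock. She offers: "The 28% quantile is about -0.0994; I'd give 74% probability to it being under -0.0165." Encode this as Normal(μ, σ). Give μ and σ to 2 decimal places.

For Normal(μ,σ), the p-quantile is μ + z_p·σ. Here z_{0.28} = -0.5828, z_{0.74} = 0.6433.
So -0.0994 = μ − 0.5828σ and -0.0165 = μ + 0.6433σ.
Subtracting: σ = (-0.0165 − -0.0994)/(0.6433 − (-0.5828)) = 0.07.
Then μ = -0.0994 − (-0.5828)·0.07 = -0.06.

μ = -0.06, σ = 0.07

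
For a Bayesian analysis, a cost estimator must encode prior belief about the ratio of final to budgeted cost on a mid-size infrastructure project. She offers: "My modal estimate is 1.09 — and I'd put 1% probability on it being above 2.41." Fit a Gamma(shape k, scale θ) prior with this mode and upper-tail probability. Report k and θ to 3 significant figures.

Gamma(k,θ) with k>1 has mode (k−1)θ, so θ = 1.09/(k−1).
Need P(X < 2.41) = 0.99 with θ tied to k this way. Start at k = 2, θ = 1.09: P(X<2.41) ≈ 0.648.
Too low — raise k to concentrate. Iterating converges to k ≈ 8.65.
Then θ = 1.09/(8.65−1) ≈ 0.142.

k ≈ 8.65, θ ≈ 0.142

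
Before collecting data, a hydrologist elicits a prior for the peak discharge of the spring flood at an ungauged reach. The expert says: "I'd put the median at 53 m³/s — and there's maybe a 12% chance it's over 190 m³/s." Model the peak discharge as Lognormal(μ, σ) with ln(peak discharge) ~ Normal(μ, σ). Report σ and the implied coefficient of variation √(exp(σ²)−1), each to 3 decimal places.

σ ≈ 1.087, CV ≈ 1.502

If T ~ Lognormal(μ,σ) then ln T ~ Normal(μ,σ), so the p-quantile of ln T is μ + z_p·σ.
ln(53) = 3.97 and ln(190) = 5.247; z_{0.5} = 0, z_{0.88} = 1.175.
σ = (5.247 − 3.97)/(1.175 − (0)) = 1.087.
μ = 3.97 − (0)·1.087 = 3.970.
CV = √(exp(σ²)−1) = √(exp(1.1807)−1) = 1.502.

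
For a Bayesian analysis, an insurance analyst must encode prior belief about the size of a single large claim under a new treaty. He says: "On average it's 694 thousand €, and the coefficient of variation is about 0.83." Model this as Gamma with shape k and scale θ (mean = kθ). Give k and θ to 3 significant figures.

For Gamma(k, scale θ): mean = kθ, variance = kθ², so CV = 1/√k.
CV = 0.83, hence k = 1/CV² = 1.45.
Then θ = mean/k = 694/1.45 = 478.

k ≈ 1.45, θ ≈ 478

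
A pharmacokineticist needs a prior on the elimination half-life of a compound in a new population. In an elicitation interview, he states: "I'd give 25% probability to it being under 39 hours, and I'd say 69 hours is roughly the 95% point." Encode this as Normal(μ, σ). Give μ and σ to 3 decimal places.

μ = 47.724, σ = 12.935

For Normal(μ,σ), the p-quantile is μ + z_p·σ. Here z_{0.25} = -0.6745, z_{0.95} = 1.645.
So 39 = μ − 0.6745σ and 69 = μ + 1.645σ.
Subtracting: σ = (69 − 39)/(1.645 − (-0.6745)) = 12.935.
Then μ = 39 − (-0.6745)·12.935 = 47.724.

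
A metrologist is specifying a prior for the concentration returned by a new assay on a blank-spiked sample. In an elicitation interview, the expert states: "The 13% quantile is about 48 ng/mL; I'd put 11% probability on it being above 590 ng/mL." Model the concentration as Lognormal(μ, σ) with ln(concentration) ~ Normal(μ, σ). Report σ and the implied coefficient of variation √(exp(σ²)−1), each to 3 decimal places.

If T ~ Lognormal(μ,σ) then ln T ~ Normal(μ,σ), so the p-quantile of ln T is μ + z_p·σ.
ln(48) = 3.871 and ln(590) = 6.38; z_{0.13} = -1.126, z_{0.89} = 1.227.
σ = (6.38 − 3.871)/(1.227 − (-1.126)) = 1.066.
μ = 3.871 − (-1.126)·1.066 = 5.072.
CV = √(exp(σ²)−1) = √(exp(1.1370)−1) = 1.455.

σ ≈ 1.066, CV ≈ 1.455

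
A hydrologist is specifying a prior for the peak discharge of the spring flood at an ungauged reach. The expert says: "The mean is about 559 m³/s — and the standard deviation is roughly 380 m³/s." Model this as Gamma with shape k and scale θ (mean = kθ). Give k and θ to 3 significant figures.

For Gamma(k, scale θ): mean = kθ, variance = kθ², so CV = 1/√k.
CV = SD/mean = 380/559 = 0.6798, hence k = 1/CV² = 2.16.
Then θ = mean/k = 559/2.16 = 258.

k ≈ 2.16, θ ≈ 258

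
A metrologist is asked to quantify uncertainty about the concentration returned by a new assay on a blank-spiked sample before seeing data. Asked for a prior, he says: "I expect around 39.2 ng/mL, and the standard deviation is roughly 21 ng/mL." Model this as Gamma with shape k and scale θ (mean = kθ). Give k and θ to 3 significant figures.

k ≈ 3.48, θ ≈ 11.2

For Gamma(k, scale θ): mean = kθ, variance = kθ², so CV = 1/√k.
CV = SD/mean = 21/39.2 = 0.5357, hence k = 1/CV² = 3.48.
Then θ = mean/k = 39.2/3.48 = 11.2.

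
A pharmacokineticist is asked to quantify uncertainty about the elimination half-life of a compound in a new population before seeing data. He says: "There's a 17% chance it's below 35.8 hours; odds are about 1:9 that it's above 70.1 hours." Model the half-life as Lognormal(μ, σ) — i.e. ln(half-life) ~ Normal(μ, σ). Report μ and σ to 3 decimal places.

If T ~ Lognormal(μ,σ) then ln T ~ Normal(μ,σ), so the p-quantile of ln T is μ + z_p·σ.
ln(35.8) = 3.578 and ln(70.1) = 4.25; z_{0.17} = -0.9542, z_{0.9} = 1.282.
σ = (4.25 − 3.578)/(1.282 − (-0.9542)) = 0.301.
μ = 3.578 − (-0.9542)·0.301 = 3.865.

μ ≈ 3.865, σ ≈ 0.301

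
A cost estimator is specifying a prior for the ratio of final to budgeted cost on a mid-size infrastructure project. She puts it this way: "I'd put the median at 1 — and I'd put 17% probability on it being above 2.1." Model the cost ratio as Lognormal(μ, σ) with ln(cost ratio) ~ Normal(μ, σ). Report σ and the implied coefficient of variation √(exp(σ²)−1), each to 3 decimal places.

σ ≈ 0.778, CV ≈ 0.911

If T ~ Lognormal(μ,σ) then ln T ~ Normal(μ,σ), so the p-quantile of ln T is μ + z_p·σ.
ln(1) = 0 and ln(2.1) = 0.7419; z_{0.5} = 0, z_{0.83} = 0.9542.
σ = (0.7419 − 0)/(0.9542 − (0)) = 0.778.
μ = 0 − (0)·0.778 = 0.000.
CV = √(exp(σ²)−1) = √(exp(0.6046)−1) = 0.911.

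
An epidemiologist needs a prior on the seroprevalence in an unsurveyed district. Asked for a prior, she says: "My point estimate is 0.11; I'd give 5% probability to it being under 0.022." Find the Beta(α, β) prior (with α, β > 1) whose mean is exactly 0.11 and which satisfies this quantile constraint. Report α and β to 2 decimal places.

With mean 0.11 fixed, write α = 0.11s, β = 0.89s where s = α+β.
Need P(θ < 0.022) = 0.05 under Beta(0.11s, 0.89s). Normal approximation: (q−m)/√(m(1−m)/s) ≈ z_{0.05} = -1.64, so s ≈ 0.11·0.89·(-1.64)²/(0.022−0.11)² = 34.2.
At s = 34.2: P(θ<0.022) ≈ 0.009. Adjusting to match 0.05 gives s ≈ 18.84.
So α = 0.11·18.84 ≈ 2.07, β = 0.89·18.84 ≈ 16.77.

α ≈ 2.07, β ≈ 16.77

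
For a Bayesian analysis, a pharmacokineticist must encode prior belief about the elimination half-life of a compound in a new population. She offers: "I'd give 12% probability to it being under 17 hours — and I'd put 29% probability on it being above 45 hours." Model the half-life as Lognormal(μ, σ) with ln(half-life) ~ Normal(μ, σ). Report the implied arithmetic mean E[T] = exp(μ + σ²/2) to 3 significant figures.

E[T] ≈ 38.6 hours

If T ~ Lognormal(μ,σ) then ln T ~ Normal(μ,σ), so the p-quantile of ln T is μ + z_p·σ.
ln(17) = 2.833 and ln(45) = 3.807; z_{0.12} = -1.175, z_{0.71} = 0.5534.
σ = (3.807 − 2.833)/(0.5534 − (-1.175)) = 0.563.
μ = 2.833 − (-1.175)·0.563 = 3.495.
E[T] = exp(μ + σ²/2) = exp(3.495 + 0.1586) = 38.6 hours.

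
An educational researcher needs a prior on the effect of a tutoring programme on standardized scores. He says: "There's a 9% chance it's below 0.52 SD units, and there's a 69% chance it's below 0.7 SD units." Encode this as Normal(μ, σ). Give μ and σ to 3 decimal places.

For Normal(μ,σ), the p-quantile is μ + z_p·σ. Here z_{0.09} = -1.341, z_{0.69} = 0.4959.
So 0.52 = μ − 1.341σ and 0.7 = μ + 0.4959σ.
Subtracting: σ = (0.7 − 0.52)/(0.4959 − (-1.341)) = 0.098.
Then μ = 0.52 − (-1.341)·0.098 = 0.651.

μ = 0.651, σ = 0.098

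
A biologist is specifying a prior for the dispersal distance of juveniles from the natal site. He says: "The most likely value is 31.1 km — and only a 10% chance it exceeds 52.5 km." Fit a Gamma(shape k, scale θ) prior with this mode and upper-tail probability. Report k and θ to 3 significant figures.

k ≈ 7.9, θ ≈ 4.51

Gamma(k,θ) with k>1 has mode (k−1)θ, so θ = 31.1/(k−1).
Need P(X < 52.5) = 0.9 with θ tied to k this way. Start at k = 2, θ = 31.1: P(X<52.5) ≈ 0.503.
Too low — raise k to concentrate. Iterating converges to k ≈ 7.9.
Then θ = 31.1/(7.9−1) ≈ 4.51.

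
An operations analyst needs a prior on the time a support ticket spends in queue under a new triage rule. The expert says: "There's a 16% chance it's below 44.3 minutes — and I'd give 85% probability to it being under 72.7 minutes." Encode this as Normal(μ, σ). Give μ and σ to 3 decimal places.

The p-quantile of Normal(μ,σ) is μ + z_p·σ, with z_{0.16} = -0.9945 and z_{0.85} = 1.036.
Eliminate σ: μ = (z₂·x₁ − z₁·x₂)/(z₂ − z₁) = (1.036·44.3 − (-0.9945)·72.7)/2.031 = 58.207.
Then σ = (x₂ − x₁)/(z₂ − z₁) = (72.7 − 44.3)/2.031 = 13.984.

μ = 58.207, σ = 13.984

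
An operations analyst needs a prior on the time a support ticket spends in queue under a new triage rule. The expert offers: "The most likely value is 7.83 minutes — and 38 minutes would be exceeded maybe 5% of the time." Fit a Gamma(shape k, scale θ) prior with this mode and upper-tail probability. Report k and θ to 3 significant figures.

Gamma(k,θ) with k>1 has mode (k−1)θ, so θ = 7.83/(k−1).
Need P(X < 38) = 0.95 with θ tied to k this way. Start at k = 2, θ = 7.83: P(X<38) ≈ 0.954.
Too high — lower k to spread out. Iterating converges to k ≈ 1.97.
Then θ = 7.83/(1.97−1) ≈ 8.1.

k ≈ 1.97, θ ≈ 8.1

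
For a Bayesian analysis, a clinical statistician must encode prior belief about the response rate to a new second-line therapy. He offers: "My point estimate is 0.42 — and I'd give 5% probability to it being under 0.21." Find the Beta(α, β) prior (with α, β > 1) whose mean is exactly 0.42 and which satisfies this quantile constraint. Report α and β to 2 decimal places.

With mean 0.42 fixed, write α = 0.42s, β = 0.58s where s = α+β.
Need P(θ < 0.21) = 0.05 under Beta(0.42s, 0.58s). Normal approximation: (q−m)/√(m(1−m)/s) ≈ z_{0.05} = -1.64, so s ≈ 0.42·0.58·(-1.64)²/(0.21−0.42)² = 14.9.
At s = 14.9: P(θ<0.21) ≈ 0.038. Adjusting to match 0.05 gives s ≈ 13.02.
So α = 0.42·13.02 ≈ 5.47, β = 0.58·13.02 ≈ 7.55.

α ≈ 5.47, β ≈ 7.55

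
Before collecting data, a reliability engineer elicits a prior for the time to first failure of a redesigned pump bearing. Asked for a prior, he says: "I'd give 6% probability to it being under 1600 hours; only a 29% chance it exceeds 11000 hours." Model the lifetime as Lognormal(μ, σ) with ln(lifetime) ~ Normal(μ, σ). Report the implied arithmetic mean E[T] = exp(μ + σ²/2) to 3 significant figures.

If T ~ Lognormal(μ,σ) then ln T ~ Normal(μ,σ), so the p-quantile of ln T is μ + z_p·σ.
ln(1600) = 7.378 and ln(11000) = 9.306; z_{0.06} = -1.555, z_{0.71} = 0.5534.
σ = (9.306 − 7.378)/(0.5534 − (-1.555)) = 0.914.
μ = 7.378 − (-1.555)·0.914 = 8.800.
E[T] = exp(μ + σ²/2) = exp(8.800 + 0.4181) = 10100 hours.

E[T] ≈ 10100 hours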